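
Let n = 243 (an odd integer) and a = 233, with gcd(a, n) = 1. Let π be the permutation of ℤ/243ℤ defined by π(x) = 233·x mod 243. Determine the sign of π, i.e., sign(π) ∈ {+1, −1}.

-1

Orbit of 55 under x↦233x: [55, 179, 154, 161, 91, 62, 109]… (length divides ord_243(233)).
π_233 has 14 disjoint cycles with lengths [54, 54, 54, 18, 18, 18, 6, 6, 6, 2, 2, 2, 2, 1] on {0,…,242}.
243 − 14 = 229 transpositions; sign(π) = (−1)^229 = -1.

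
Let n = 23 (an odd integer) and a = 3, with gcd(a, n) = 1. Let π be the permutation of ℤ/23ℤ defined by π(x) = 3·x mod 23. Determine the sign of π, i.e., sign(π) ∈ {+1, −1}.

+1

Trace 9: π^k(9) = [9, 4, 12, 13, 16, 2, 6] for k=0..6.
3 cycles of lengths [11, 11, 1].
With 3 cycles on 23 points, sign = (−1)^{23−3} = +1.
Check: (3/23) = +1 by Zolotarev.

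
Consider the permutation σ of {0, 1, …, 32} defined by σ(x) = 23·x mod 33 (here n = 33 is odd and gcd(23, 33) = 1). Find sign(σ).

-1

Trace 1: π^k(1) = [1, 23] for k=0..1.
22 cycles of lengths [2, 2, 2, 2, 2, 2, 2, 2, 2, 2, 2, 1, 1, 1, 1, 1, 1, 1, 1, 1, 1, 1].
Σ(ℓ_i−1) = 33−22 = 11; sign = (−1)^11 = -1.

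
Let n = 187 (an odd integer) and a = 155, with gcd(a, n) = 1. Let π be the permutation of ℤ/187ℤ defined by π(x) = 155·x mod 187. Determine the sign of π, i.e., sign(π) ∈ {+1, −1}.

Trace 67: π^k(67) = [67, 100, 166, 111, 1, 155, 89] for k=0..6.
Decompose π into cycles: lengths [8, 8, 8, 8, 8, 8, 8, 8, 8, 8, 8, 8, 8, 8, 8, 8, 8, 8, 8, 8, 8, 8, 1, 1, 1, 1, 1, 1, 1, 1, 1, 1, 1] (33 cycles, including the fixed point 0).
187 − 33 = 154 transpositions; sign(π) = (−1)^154 = +1.
The Jacobi symbol (155|187) = +1 (Zolotarev) agrees.

+1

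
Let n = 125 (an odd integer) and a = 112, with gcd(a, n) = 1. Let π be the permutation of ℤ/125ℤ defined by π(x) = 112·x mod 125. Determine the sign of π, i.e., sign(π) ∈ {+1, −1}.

Trace 4: π^k(4) = [4, 73, 51, 87, 119, 78, 111] for k=0..6.
Cycle lengths of π_112 on ℤ/125ℤ: [100, 20, 4, 1]; 4 cycles in total.
n − c = 125 − 4 = 121; sign = (−1)^121 = -1.

-1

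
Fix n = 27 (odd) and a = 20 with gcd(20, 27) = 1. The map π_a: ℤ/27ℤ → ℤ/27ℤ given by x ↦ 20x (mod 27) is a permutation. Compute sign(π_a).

Orbit of 23 under x↦20x: [23, 1, 20, 22, 8, 25, 14]… (length divides ord_27(20)).
4 cycles of lengths [18, 6, 2, 1].
With 4 cycles on 27 points, sign = (−1)^{27−4} = -1.
Zolotarev: (20|27) = -1, matching the cycle-count sign.

-1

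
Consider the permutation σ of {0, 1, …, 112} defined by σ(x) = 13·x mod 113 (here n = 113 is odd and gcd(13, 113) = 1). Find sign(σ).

+1

Trace 32: π^k(32) = [32, 77, 97, 18, 8, 104, 109] for k=0..6.
Cycle lengths of π_13 on ℤ/113ℤ: [56, 56, 1]; 3 cycles in total.
113 − 3 = 110 transpositions; sign(π) = (−1)^110 = +1.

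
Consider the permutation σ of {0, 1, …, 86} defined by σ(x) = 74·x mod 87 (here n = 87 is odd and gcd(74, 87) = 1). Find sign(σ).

Orbit of 74 under x↦74x: [74, 82, 65, 25, 23, 49, 59]… (length divides ord_87(74)).
Cycle type of π: 14×4 + 7×4 + 2 + 1; total 10 cycles.
Σ(ℓ_i−1) = 87−10 = 77; sign = (−1)^77 = -1.

-1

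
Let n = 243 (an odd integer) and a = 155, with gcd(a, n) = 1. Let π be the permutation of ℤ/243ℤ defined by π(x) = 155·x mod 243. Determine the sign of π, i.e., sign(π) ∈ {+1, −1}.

-1

Start at x=161: 161 → 169 → 194 → 181 → 110 → 40 → 125 → … (one orbit).
Cycle type of π: 162 + 54 + 18 + 6 + 2 + 1; total 6 cycles.
Σ(ℓ_i−1) = 243−6 = 237; sign = (−1)^237 = -1.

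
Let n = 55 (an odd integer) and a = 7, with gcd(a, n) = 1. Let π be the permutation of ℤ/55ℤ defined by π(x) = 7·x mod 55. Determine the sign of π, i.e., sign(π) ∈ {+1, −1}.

+1

Start at x=8: 8 → 1 → 7 → 49 → 13 → 36 → 32 → … (one orbit).
π_7 has 5 disjoint cycles with lengths [20, 20, 10, 4, 1] on {0,…,54}.
55 − 5 = 50 transpositions; sign(π) = (−1)^50 = +1.
(7|55)_J = +1 (Zolotarev's lemma cross-check).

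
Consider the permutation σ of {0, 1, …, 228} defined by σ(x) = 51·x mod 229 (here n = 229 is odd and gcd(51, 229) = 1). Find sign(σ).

+1

Orbit of 19 under x↦51x: [19, 53, 184, 224, 203, 48, 158]… (length divides ord_229(51)).
Cycle type of π: 57×4 + 1; total 5 cycles.
Σ(ℓ_i−1) = 229−5 = 224; sign = (−1)^224 = +1.
(51|229)_J = +1 (Zolotarev's lemma cross-check).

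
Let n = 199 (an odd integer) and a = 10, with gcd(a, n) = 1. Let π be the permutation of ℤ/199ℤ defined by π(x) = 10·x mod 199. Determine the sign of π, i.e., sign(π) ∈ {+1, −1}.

Orbit of 36 under x↦10x: [36, 161, 18, 180, 9, 90, 104]… (length divides ord_199(10)).
Cycle type of π: 99×2 + 1; total 3 cycles.
With 3 cycles on 199 points, sign = (−1)^{199−3} = +1.
Check: (10/199) = +1 by Zolotarev.

+1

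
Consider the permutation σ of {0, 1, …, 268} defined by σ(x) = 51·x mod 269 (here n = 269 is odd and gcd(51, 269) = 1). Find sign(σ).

+1

Trace 203: π^k(203) = [203, 131, 225, 177, 150, 118, 100] for k=0..6.
π_51 has 3 disjoint cycles with lengths [134, 134, 1] on {0,…,268}.
3 cycles on 269: each ℓ→(−1)^(ℓ−1), product (−1)^266 = +1.
The Jacobi symbol (51|269) = +1 (Zolotarev) agrees.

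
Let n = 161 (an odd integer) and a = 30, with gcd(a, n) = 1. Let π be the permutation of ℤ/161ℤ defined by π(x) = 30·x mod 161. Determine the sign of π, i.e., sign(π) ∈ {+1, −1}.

-1

Start at x=44: 44 → 32 → 155 → 142 → 74 → 127 → 107 → … (one orbit).
6 cycles of lengths [66, 66, 22, 3, 3, 1].
n − c = 161 − 6 = 155; sign = (−1)^155 = -1.
Via Zolotarev, sign(π_{30}) = (30|161) = -1.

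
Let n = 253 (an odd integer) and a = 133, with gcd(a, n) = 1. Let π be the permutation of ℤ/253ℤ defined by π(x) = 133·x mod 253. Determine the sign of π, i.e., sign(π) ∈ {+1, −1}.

Start at x=12: 12 → 78 → 1 → 133 → 232 → 243 → 188 → … (one orbit).
π_133 has 33 disjoint cycles with lengths [11, 11, 11, 11, 11, 11, 11, 11, 11, 11, 11, 11, 11, 11, 11, 11, 11, 11, 11, 11, 11, 11, 1, 1, 1, 1, 1, 1, 1, 1, 1, 1, 1] on {0,…,252}.
253 − 33 = 220 transpositions; sign(π) = (−1)^220 = +1.

+1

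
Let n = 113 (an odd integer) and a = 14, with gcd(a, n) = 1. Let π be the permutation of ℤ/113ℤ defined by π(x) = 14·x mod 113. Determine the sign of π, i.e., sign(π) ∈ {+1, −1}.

Start at x=53: 53 → 64 → 105 → 1 → 14 → 83 → 32 → … (one orbit).
Decompose π into cycles: lengths [28, 28, 28, 28, 1] (5 cycles, including the fixed point 0).
n − c = 113 − 5 = 108; sign = (−1)^108 = +1.
Check: (14/113) = +1 by Zolotarev.

+1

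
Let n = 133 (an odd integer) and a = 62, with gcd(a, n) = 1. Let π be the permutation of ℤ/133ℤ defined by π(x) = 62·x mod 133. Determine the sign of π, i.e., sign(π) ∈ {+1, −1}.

Orbit of 85 under x↦62x: [85, 83, 92, 118, 1, 62, 120]… (length divides ord_133(62)).
π_62 has 12 disjoint cycles with lengths [18, 18, 18, 18, 18, 18, 9, 9, 2, 2, 2, 1] on {0,…,132}.
133 − 12 = 121 transpositions; sign(π) = (−1)^121 = -1.
Check: (62/133) = -1 by Zolotarev.

-1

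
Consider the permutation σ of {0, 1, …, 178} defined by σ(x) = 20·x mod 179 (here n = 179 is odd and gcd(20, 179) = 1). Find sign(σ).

+1

Start at x=95: 95 → 110 → 52 → 145 → 36 → 4 → 80 → … (one orbit).
3 cycles of lengths [89, 89, 1].
179 − 3 = 176 transpositions; sign(π) = (−1)^176 = +1.
(20|179)_J = +1 (Zolotarev's lemma cross-check).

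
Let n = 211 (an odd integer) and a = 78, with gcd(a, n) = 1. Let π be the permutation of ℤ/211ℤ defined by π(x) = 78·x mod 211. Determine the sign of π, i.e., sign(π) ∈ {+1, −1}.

+1

Trace 36: π^k(36) = [36, 65, 6, 46, 1, 78, 176] for k=0..6.
Cycle lengths of π_78 on ℤ/211ℤ: [105, 105, 1]; 3 cycles in total.
Σ(ℓ_i−1) = 211−3 = 208; sign = (−1)^208 = +1.
(78|211)_J = +1 (Zolotarev's lemma cross-check).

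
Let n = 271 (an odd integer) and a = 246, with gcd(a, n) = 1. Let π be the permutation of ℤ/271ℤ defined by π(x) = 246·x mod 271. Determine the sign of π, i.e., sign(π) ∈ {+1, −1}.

Trace 259: π^k(259) = [259, 29, 88, 239, 258, 54, 5] for k=0..6.
Decompose π into cycles: lengths [54, 54, 54, 54, 54, 1] (6 cycles, including the fixed point 0).
Σ(ℓ_i−1) = 271−6 = 265; sign = (−1)^265 = -1.
Via Zolotarev, sign(π_{246}) = (246|271) = -1.

-1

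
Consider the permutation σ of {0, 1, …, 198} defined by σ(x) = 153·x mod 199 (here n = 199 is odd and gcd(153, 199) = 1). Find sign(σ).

Orbit of 183 under x↦153x: [183, 139, 173, 2, 107, 53, 149]… (length divides ord_199(153)).
Decompose π into cycles: lengths [198, 1] (2 cycles, including the fixed point 0).
With 2 cycles on 199 points, sign = (−1)^{199−2} = -1.
(153|199)_J = -1 (Zolotarev's lemma cross-check).

-1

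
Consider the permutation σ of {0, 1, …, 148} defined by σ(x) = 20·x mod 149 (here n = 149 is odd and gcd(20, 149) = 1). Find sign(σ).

Orbit of 54 under x↦20x: [54, 37, 144, 49, 86, 81, 130]… (length divides ord_149(20)).
The orbit structure of x ↦ 20x mod 149: 3 orbits of sizes [74, 74, 1].
Σ(ℓ_i−1) = 149−3 = 146; sign = (−1)^146 = +1.
The Jacobi symbol (20|149) = +1 (Zolotarev) agrees.

+1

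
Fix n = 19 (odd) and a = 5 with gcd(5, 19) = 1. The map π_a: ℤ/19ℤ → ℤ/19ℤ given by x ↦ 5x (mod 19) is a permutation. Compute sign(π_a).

+1

Trace 6: π^k(6) = [6, 11, 17, 9, 7, 16, 4] for k=0..6.
3 cycles of lengths [9, 9, 1].
n − c = 19 − 3 = 16; sign = (−1)^16 = +1.
Zolotarev: (5|19) = +1, matching the cycle-count sign.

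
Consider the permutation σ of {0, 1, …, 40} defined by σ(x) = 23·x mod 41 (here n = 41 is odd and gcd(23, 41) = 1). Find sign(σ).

+1

Start at x=1: 1 → 23 → 37 → 31 → 16 → 40 → 18 → … (one orbit).
π_23 has 5 disjoint cycles with lengths [10, 10, 10, 10, 1] on {0,…,40}.
41 − 5 = 36 transpositions; sign(π) = (−1)^36 = +1.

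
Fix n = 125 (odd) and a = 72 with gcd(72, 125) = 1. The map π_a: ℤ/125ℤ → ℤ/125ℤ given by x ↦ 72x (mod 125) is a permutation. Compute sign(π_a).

Orbit of 104 under x↦72x: [104, 113, 11, 42, 24, 103, 41]… (length divides ord_125(72)).
4 cycles of lengths [100, 20, 4, 1].
4 cycles on 125: each ℓ→(−1)^(ℓ−1), product (−1)^121 = -1.
(72|125)_J = -1 (Zolotarev's lemma cross-check).

-1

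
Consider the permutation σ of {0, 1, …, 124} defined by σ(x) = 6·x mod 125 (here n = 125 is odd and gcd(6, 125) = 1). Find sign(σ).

Trace 86: π^k(86) = [86, 16, 96, 76, 81, 111, 41] for k=0..6.
Cycle type of π: 25×4 + 5×4 + 1×5; total 13 cycles.
Σ(ℓ_i−1) = 125−13 = 112; sign = (−1)^112 = +1.

+1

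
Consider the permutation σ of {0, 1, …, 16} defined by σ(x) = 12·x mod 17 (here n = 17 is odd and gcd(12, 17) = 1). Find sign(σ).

-1

Orbit of 15 under x↦12x: [15, 10, 1, 12, 8, 11, 13]… (length divides ord_17(12)).
Cycle type of π: 16 + 1; total 2 cycles.
17 − 2 = 15 transpositions; sign(π) = (−1)^15 = -1.
Via Zolotarev, sign(π_{12}) = (12|17) = -1.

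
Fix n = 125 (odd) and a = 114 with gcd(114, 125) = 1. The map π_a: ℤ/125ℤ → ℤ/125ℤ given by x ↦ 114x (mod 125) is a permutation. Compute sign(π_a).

Trace 16: π^k(16) = [16, 74, 61, 79, 6, 59, 101] for k=0..6.
π_114 has 7 disjoint cycles with lengths [50, 50, 10, 10, 2, 2, 1] on {0,…,124}.
7 cycles on 125: each ℓ→(−1)^(ℓ−1), product (−1)^118 = +1.
(114|125)_J = +1 (Zolotarev's lemma cross-check).

+1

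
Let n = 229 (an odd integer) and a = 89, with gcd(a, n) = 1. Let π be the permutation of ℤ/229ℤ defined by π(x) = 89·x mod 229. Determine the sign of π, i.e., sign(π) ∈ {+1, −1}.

Orbit of 95 under x↦89x: [95, 211, 1, 89, 135, 107, 134]… (length divides ord_229(89)).
π_89 has 20 disjoint cycles with lengths [12, 12, 12, 12, 12, 12, 12, 12, 12, 12, 12, 12, 12, 12, 12, 12, 12, 12, 12, 1] on {0,…,228}.
With 20 cycles on 229 points, sign = (−1)^{229−20} = -1.
(89|229)_J = -1 (Zolotarev's lemma cross-check).

-1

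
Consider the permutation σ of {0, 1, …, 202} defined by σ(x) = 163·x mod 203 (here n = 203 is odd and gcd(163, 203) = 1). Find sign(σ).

Start at x=9: 9 → 46 → 190 → 114 → 109 → 106 → 23 → … (one orbit).
6 cycles of lengths [84, 84, 28, 3, 3, 1].
Σ(ℓ_i−1) = 203−6 = 197; sign = (−1)^197 = -1.
(163|203)_J = -1 (Zolotarev's lemma cross-check).

-1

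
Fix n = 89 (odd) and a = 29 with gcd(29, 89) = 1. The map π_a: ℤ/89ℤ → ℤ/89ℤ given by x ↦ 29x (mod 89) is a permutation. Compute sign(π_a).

Trace 46: π^k(46) = [46, 88, 60, 49, 86, 2, 58] for k=0..6.
Cycle lengths of π_29 on ℤ/89ℤ: [88, 1]; 2 cycles in total.
n − c = 89 − 2 = 87; sign = (−1)^87 = -1.
Check: (29/89) = -1 by Zolotarev.

-1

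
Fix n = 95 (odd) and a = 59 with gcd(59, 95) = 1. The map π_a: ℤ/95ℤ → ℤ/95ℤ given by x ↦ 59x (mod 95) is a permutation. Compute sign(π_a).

Orbit of 89 under x↦59x: [89, 26, 14, 66, 94, 36, 34]… (length divides ord_95(59)).
The orbit structure of x ↦ 59x mod 95: 8 orbits of sizes [18, 18, 18, 18, 18, 2, 2, 1].
8 cycles on 95: each ℓ→(−1)^(ℓ−1), product (−1)^87 = -1.
(59|95)_J = -1 (Zolotarev's lemma cross-check).

-1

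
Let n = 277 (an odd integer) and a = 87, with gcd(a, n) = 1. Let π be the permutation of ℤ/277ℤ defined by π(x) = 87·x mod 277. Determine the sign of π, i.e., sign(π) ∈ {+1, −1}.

Start at x=171: 171 → 196 → 155 → 189 → 100 → 113 → 136 → … (one orbit).
Decompose π into cycles: lengths [138, 138, 1] (3 cycles, including the fixed point 0).
277 − 3 = 274 transpositions; sign(π) = (−1)^274 = +1.
Check: (87/277) = +1 by Zolotarev.

+1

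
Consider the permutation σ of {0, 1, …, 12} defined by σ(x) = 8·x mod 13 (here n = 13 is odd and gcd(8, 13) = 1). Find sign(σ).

-1

Orbit of 12 under x↦8x: [12, 5, 1, 8]… (length divides ord_13(8)).
Cycle type of π: 4×3 + 1; total 4 cycles.
With 4 cycles on 13 points, sign = (−1)^{13−4} = -1.
(8|13)_J = -1 (Zolotarev's lemma cross-check).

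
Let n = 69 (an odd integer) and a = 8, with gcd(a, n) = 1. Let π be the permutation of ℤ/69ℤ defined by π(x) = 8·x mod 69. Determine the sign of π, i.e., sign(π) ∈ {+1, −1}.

Trace 62: π^k(62) = [62, 13, 35, 4, 32, 49, 47] for k=0..6.
Decompose π into cycles: lengths [22, 22, 11, 11, 2, 1] (6 cycles, including the fixed point 0).
n − c = 69 − 6 = 63; sign = (−1)^63 = -1.
(8|69)_J = -1 (Zolotarev's lemma cross-check).

-1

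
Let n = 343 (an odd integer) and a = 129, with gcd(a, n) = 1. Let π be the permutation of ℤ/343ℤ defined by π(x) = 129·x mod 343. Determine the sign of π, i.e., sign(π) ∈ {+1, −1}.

Trace 48: π^k(48) = [48, 18, 264, 99, 80, 30, 97] for k=0..6.
16 cycles of lengths [42, 42, 42, 42, 42, 42, 42, 6, 6, 6, 6, 6, 6, 6, 6, 1].
sign(π) = (−1)^{n − #cycles} = (−1)^{343−16} = (−1)^327 = -1.

-1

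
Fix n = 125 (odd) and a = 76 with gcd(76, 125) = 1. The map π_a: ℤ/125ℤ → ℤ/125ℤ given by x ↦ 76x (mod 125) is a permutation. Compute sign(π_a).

+1

Trace 101: π^k(101) = [101, 51, 1, 76, 26] for k=0..4.
Cycle type of π: 5×20 + 1×25; total 45 cycles.
Σ(ℓ_i−1) = 125−45 = 80; sign = (−1)^80 = +1.
(76|125)_J = +1 (Zolotarev's lemma cross-check).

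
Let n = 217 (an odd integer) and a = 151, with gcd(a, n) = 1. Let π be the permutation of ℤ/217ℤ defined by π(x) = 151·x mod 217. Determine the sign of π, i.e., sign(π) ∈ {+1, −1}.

Trace 2: π^k(2) = [2, 85, 32, 58, 78, 60, 163] for k=0..6.
π_151 has 12 disjoint cycles with lengths [30, 30, 30, 30, 30, 30, 10, 10, 10, 3, 3, 1] on {0,…,216}.
sign(π) = (−1)^{n − #cycles} = (−1)^{217−12} = (−1)^205 = -1.
(151|217)_J = -1 (Zolotarev's lemma cross-check).

-1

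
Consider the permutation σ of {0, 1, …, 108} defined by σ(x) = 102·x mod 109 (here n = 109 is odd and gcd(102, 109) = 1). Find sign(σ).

+1

Trace 3: π^k(3) = [3, 88, 38, 61, 9, 46, 5] for k=0..6.
Cycle type of π: 54×2 + 1; total 3 cycles.
With 3 cycles on 109 points, sign = (−1)^{109−3} = +1.
Zolotarev: (102|109) = +1, matching the cycle-count sign.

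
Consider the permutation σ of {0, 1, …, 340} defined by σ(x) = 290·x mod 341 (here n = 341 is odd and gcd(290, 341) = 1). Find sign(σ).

Start at x=146: 146 → 56 → 213 → 49 → 229 → 256 → 243 → … (one orbit).
The orbit structure of x ↦ 290x mod 341: 14 orbits of sizes [30, 30, 30, 30, 30, 30, 30, 30, 30, 30, 30, 5, 5, 1].
14 cycles on 341: each ℓ→(−1)^(ℓ−1), product (−1)^327 = -1.

-1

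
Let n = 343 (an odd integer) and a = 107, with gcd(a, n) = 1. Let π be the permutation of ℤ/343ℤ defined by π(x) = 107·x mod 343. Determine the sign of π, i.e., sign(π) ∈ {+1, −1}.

+1

Trace 127: π^k(127) = [127, 212, 46, 120, 149, 165, 162] for k=0..6.
π_107 has 7 disjoint cycles with lengths [147, 147, 21, 21, 3, 3, 1] on {0,…,342}.
sign(π) = (−1)^{n − #cycles} = (−1)^{343−7} = (−1)^336 = +1.
Zolotarev: (107|343) = +1, matching the cycle-count sign.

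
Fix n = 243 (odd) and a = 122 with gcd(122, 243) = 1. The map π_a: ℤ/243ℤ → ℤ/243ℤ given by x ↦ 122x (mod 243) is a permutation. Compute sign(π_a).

Start at x=205: 205 → 224 → 112 → 56 → 28 → 14 → 7 → … (one orbit).
π_122 has 6 disjoint cycles with lengths [162, 54, 18, 6, 2, 1] on {0,…,242}.
n − c = 243 − 6 = 237; sign = (−1)^237 = -1.
The Jacobi symbol (122|243) = -1 (Zolotarev) agrees.

-1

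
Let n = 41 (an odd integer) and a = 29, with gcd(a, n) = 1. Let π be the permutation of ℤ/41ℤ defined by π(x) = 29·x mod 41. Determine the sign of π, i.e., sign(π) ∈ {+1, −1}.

Start at x=22: 22 → 23 → 11 → 32 → 26 → 16 → 13 → … (one orbit).
2 cycles of lengths [40, 1].
41 − 2 = 39 transpositions; sign(π) = (−1)^39 = -1.
Check: (29/41) = -1 by Zolotarev.

-1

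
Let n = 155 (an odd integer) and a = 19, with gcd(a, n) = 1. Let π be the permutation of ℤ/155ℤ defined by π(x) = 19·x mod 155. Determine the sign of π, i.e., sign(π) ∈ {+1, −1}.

Start at x=49: 49 → 1 → 19 → 51 → 39 → 121 → 129 → … (one orbit).
The orbit structure of x ↦ 19x mod 155: 9 orbits of sizes [30, 30, 30, 30, 15, 15, 2, 2, 1].
Σ(ℓ_i−1) = 155−9 = 146; sign = (−1)^146 = +1.
(19|155)_J = +1 (Zolotarev's lemma cross-check).

+1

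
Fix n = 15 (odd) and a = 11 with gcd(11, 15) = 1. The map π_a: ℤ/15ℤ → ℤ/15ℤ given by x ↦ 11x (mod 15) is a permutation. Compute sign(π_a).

Orbit of 11 under x↦11x: [11, 1]… (length divides ord_15(11)).
Cycle type of π: 2×5 + 1×5; total 10 cycles.
sign(π) = (−1)^{n − #cycles} = (−1)^{15−10} = (−1)^5 = -1.

-1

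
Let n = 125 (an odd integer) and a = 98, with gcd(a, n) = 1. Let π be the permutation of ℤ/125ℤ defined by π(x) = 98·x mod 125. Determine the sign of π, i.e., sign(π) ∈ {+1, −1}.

-1

Orbit of 61 under x↦98x: [61, 103, 94, 87, 26, 48, 79]… (length divides ord_125(98)).
The orbit structure of x ↦ 98x mod 125: 4 orbits of sizes [100, 20, 4, 1].
sign(π) = (−1)^{n − #cycles} = (−1)^{125−4} = (−1)^121 = -1.
Zolotarev: (98|125) = -1, matching the cycle-count sign.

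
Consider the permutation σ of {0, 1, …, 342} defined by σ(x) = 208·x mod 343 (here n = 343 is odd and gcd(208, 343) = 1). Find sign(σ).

Start at x=67: 67 → 216 → 338 → 332 → 113 → 180 → 53 → … (one orbit).
Cycle type of π: 294 + 42 + 6 + 1; total 4 cycles.
4 cycles on 343: each ℓ→(−1)^(ℓ−1), product (−1)^339 = -1.
Zolotarev: (208|343) = -1, matching the cycle-count sign.

-1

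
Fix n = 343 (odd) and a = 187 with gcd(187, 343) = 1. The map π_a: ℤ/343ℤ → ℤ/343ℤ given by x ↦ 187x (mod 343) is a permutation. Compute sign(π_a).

Trace 169: π^k(169) = [169, 47, 214, 230, 135, 206, 106] for k=0..6.
Cycle lengths of π_187 on ℤ/343ℤ: [294, 42, 6, 1]; 4 cycles in total.
With 4 cycles on 343 points, sign = (−1)^{343−4} = -1.

-1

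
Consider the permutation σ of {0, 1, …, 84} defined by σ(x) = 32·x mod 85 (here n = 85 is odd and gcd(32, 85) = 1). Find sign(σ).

-1

Trace 32: π^k(32) = [32, 4, 43, 16, 2, 64, 8] for k=0..6.
The orbit structure of x ↦ 32x mod 85: 12 orbits of sizes [8, 8, 8, 8, 8, 8, 8, 8, 8, 8, 4, 1].
85 − 12 = 73 transpositions; sign(π) = (−1)^73 = -1.
The Jacobi symbol (32|85) = -1 (Zolotarev) agrees.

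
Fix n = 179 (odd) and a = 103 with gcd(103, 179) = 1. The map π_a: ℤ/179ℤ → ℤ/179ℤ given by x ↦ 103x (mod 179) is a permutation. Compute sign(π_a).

-1

Orbit of 144 under x↦103x: [144, 154, 110, 53, 89, 38, 155]… (length divides ord_179(103)).
π_103 has 2 disjoint cycles with lengths [178, 1] on {0,…,178}.
2 cycles on 179: each ℓ→(−1)^(ℓ−1), product (−1)^177 = -1.
Zolotarev: (103|179) = -1, matching the cycle-count sign.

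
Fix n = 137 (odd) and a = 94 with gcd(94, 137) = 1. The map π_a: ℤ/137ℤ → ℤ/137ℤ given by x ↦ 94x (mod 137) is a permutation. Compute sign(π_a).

Trace 71: π^k(71) = [71, 98, 33, 88, 52, 93, 111] for k=0..6.
The orbit structure of x ↦ 94x mod 137: 2 orbits of sizes [136, 1].
sign(π) = (−1)^{n − #cycles} = (−1)^{137−2} = (−1)^135 = -1.

-1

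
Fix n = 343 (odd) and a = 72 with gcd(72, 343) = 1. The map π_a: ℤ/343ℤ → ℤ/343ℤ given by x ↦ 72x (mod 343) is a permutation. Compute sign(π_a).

+1

Start at x=32: 32 → 246 → 219 → 333 → 309 → 296 → 46 → … (one orbit).
The orbit structure of x ↦ 72x mod 343: 7 orbits of sizes [147, 147, 21, 21, 3, 3, 1].
With 7 cycles on 343 points, sign = (−1)^{343−7} = +1.
Via Zolotarev, sign(π_{72}) = (72|343) = +1.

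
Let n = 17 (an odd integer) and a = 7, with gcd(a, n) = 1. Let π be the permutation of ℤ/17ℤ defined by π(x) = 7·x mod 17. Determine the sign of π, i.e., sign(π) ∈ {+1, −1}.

-1

Trace 2: π^k(2) = [2, 14, 13, 6, 8, 5, 1] for k=0..6.
2 cycles of lengths [16, 1].
2 cycles on 17: each ℓ→(−1)^(ℓ−1), product (−1)^15 = -1.
Check: (7/17) = -1 by Zolotarev.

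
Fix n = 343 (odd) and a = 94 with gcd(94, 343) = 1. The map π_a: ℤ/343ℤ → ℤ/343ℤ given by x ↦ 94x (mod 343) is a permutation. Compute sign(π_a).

Start at x=215: 215 → 316 → 206 → 156 → 258 → 242 → 110 → … (one orbit).
π_94 has 4 disjoint cycles with lengths [294, 42, 6, 1] on {0,…,342}.
sign(π) = (−1)^{n − #cycles} = (−1)^{343−4} = (−1)^339 = -1.

-1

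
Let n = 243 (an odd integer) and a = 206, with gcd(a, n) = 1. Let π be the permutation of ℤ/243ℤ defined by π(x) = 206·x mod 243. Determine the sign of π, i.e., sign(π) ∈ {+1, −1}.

-1

Trace 1: π^k(1) = [1, 206, 154, 134, 145, 224, 217] for k=0..6.
π_206 has 14 disjoint cycles with lengths [54, 54, 54, 18, 18, 18, 6, 6, 6, 2, 2, 2, 2, 1] on {0,…,242}.
14 cycles on 243: each ℓ→(−1)^(ℓ−1), product (−1)^229 = -1.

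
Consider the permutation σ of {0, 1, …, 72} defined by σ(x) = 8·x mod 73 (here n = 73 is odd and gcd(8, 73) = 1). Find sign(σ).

Start at x=1: 1 → 8 → 64 → 1 (one orbit).
25 cycles of lengths [3, 3, 3, 3, 3, 3, 3, 3, 3, 3, 3, 3, 3, 3, 3, 3, 3, 3, 3, 3, 3, 3, 3, 3, 1].
n − c = 73 − 25 = 48; sign = (−1)^48 = +1.

+1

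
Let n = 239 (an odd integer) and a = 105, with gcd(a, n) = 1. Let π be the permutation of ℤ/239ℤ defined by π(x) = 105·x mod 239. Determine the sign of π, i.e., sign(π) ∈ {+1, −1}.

Start at x=199: 199 → 102 → 194 → 55 → 39 → 32 → 14 → … (one orbit).
2 cycles of lengths [238, 1].
With 2 cycles on 239 points, sign = (−1)^{239−2} = -1.

-1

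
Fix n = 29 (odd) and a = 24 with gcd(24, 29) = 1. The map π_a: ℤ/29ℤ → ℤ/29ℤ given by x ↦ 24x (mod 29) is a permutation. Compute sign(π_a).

+1

Trace 20: π^k(20) = [20, 16, 7, 23, 1, 24, 25] for k=0..6.
The orbit structure of x ↦ 24x mod 29: 5 orbits of sizes [7, 7, 7, 7, 1].
29 − 5 = 24 transpositions; sign(π) = (−1)^24 = +1.
(24|29)_J = +1 (Zolotarev's lemma cross-check).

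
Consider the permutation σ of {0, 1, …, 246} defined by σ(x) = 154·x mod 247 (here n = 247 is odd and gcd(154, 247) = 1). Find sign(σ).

+1

Trace 144: π^k(144) = [144, 193, 82, 31, 81, 124, 77] for k=0..6.
Cycle lengths of π_154 on ℤ/247ℤ: [36, 36, 36, 36, 36, 36, 18, 12, 1]; 9 cycles in total.
247 − 9 = 238 transpositions; sign(π) = (−1)^238 = +1.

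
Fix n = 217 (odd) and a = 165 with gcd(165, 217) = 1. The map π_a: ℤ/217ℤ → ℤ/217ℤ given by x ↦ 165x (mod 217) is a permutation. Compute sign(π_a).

Trace 8: π^k(8) = [8, 18, 149, 64, 144, 107, 78] for k=0..6.
17 cycles of lengths [15, 15, 15, 15, 15, 15, 15, 15, 15, 15, 15, 15, 15, 15, 3, 3, 1].
sign(π) = (−1)^{n − #cycles} = (−1)^{217−17} = (−1)^200 = +1.
(165|217)_J = +1 (Zolotarev's lemma cross-check).

+1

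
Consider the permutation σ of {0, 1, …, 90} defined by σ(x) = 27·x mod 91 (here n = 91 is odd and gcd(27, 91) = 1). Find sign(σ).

Orbit of 1 under x↦27x: [1, 27]… (length divides ord_91(27)).
π_27 has 52 disjoint cycles with lengths [2, 2, 2, 2, 2, 2, 2, 2, 2, 2, 2, 2, 2, 2, 2, 2, 2, 2, 2, 2, 2, 2, 2, 2, 2, 2, 2, 2, 2, 2, 2, 2, 2, 2, 2, 2, 2, 2, 2, 1, 1, 1, 1, 1, 1, 1, 1, 1, 1, 1, 1, 1] on {0,…,90}.
With 52 cycles on 91 points, sign = (−1)^{91−52} = -1.

-1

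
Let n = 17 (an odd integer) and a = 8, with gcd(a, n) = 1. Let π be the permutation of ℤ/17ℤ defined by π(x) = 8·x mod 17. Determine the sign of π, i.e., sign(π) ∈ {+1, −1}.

Trace 13: π^k(13) = [13, 2, 16, 9, 4, 15, 1] for k=0..6.
The orbit structure of x ↦ 8x mod 17: 3 orbits of sizes [8, 8, 1].
Σ(ℓ_i−1) = 17−3 = 14; sign = (−1)^14 = +1.
Zolotarev: (8|17) = +1, matching the cycle-count sign.

+1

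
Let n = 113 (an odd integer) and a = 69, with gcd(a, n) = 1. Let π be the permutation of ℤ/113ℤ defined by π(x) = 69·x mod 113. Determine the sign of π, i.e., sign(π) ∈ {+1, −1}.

Trace 112: π^k(112) = [112, 44, 98, 95, 1, 69, 15] for k=0..6.
π_69 has 15 disjoint cycles with lengths [8, 8, 8, 8, 8, 8, 8, 8, 8, 8, 8, 8, 8, 8, 1] on {0,…,112}.
n − c = 113 − 15 = 98; sign = (−1)^98 = +1.
The Jacobi symbol (69|113) = +1 (Zolotarev) agrees.

+1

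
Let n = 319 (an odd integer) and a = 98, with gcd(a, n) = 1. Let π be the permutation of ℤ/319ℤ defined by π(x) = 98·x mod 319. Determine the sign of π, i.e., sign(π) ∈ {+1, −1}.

Trace 122: π^k(122) = [122, 153, 1, 98, 34, 142, 199] for k=0..6.
Decompose π into cycles: lengths [28, 28, 28, 28, 28, 28, 28, 28, 28, 28, 28, 2, 2, 2, 2, 2, 1] (17 cycles, including the fixed point 0).
17 cycles on 319: each ℓ→(−1)^(ℓ−1), product (−1)^302 = +1.

+1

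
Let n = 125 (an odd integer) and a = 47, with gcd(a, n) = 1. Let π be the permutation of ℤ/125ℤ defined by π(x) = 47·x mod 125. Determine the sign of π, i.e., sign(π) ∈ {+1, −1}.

-1

Start at x=2: 2 → 94 → 43 → 21 → 112 → 14 → 33 → … (one orbit).
π_47 has 4 disjoint cycles with lengths [100, 20, 4, 1] on {0,…,124}.
Σ(ℓ_i−1) = 125−4 = 121; sign = (−1)^121 = -1.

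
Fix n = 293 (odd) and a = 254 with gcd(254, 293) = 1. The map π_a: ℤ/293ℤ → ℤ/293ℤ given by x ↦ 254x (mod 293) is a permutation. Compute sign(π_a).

Orbit of 17 under x↦254x: [17, 216, 73, 83, 279, 253, 95]… (length divides ord_293(254)).
Cycle type of π: 146×2 + 1; total 3 cycles.
Σ(ℓ_i−1) = 293−3 = 290; sign = (−1)^290 = +1.

+1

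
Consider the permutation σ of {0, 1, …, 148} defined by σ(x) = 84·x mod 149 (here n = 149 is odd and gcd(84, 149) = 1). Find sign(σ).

Trace 118: π^k(118) = [118, 78, 145, 111, 86, 72, 88] for k=0..6.
Cycle type of π: 148 + 1; total 2 cycles.
2 cycles on 149: each ℓ→(−1)^(ℓ−1), product (−1)^147 = -1.
The Jacobi symbol (84|149) = -1 (Zolotarev) agrees.

-1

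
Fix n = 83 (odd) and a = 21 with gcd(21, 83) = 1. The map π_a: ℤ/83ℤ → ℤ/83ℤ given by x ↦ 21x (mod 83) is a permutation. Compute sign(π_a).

Start at x=51: 51 → 75 → 81 → 41 → 31 → 70 → 59 → … (one orbit).
The orbit structure of x ↦ 21x mod 83: 3 orbits of sizes [41, 41, 1].
With 3 cycles on 83 points, sign = (−1)^{83−3} = +1.
(21|83)_J = +1 (Zolotarev's lemma cross-check).

+1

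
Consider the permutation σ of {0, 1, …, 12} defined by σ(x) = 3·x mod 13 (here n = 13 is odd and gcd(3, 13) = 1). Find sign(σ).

+1

Orbit of 9 under x↦3x: [9, 1, 3]… (length divides ord_13(3)).
5 cycles of lengths [3, 3, 3, 3, 1].
Σ(ℓ_i−1) = 13−5 = 8; sign = (−1)^8 = +1.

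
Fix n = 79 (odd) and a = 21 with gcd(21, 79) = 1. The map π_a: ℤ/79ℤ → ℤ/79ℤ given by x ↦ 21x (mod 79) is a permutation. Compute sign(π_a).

+1

Orbit of 21 under x↦21x: [21, 46, 18, 62, 38, 8, 10]… (length divides ord_79(21)).
Decompose π into cycles: lengths [13, 13, 13, 13, 13, 13, 1] (7 cycles, including the fixed point 0).
79 − 7 = 72 transpositions; sign(π) = (−1)^72 = +1.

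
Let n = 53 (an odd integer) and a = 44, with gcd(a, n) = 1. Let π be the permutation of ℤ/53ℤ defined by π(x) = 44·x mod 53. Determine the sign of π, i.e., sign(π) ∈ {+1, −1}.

Trace 10: π^k(10) = [10, 16, 15, 24, 49, 36, 47] for k=0..6.
The orbit structure of x ↦ 44x mod 53: 5 orbits of sizes [13, 13, 13, 13, 1].
sign(π) = (−1)^{n − #cycles} = (−1)^{53−5} = (−1)^48 = +1.
(44|53)_J = +1 (Zolotarev's lemma cross-check).

+1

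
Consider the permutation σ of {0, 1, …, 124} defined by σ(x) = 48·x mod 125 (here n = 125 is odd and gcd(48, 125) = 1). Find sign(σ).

Orbit of 39 under x↦48x: [39, 122, 106, 88, 99, 2, 96]… (length divides ord_125(48)).
π_48 has 4 disjoint cycles with lengths [100, 20, 4, 1] on {0,…,124}.
125 − 4 = 121 transpositions; sign(π) = (−1)^121 = -1.

-1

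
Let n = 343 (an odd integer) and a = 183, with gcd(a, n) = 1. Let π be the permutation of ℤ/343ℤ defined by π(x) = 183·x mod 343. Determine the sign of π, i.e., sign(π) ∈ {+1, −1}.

Trace 302: π^k(302) = [302, 43, 323, 113, 99, 281, 316] for k=0..6.
π_183 has 19 disjoint cycles with lengths [49, 49, 49, 49, 49, 49, 7, 7, 7, 7, 7, 7, 1, 1, 1, 1, 1, 1, 1] on {0,…,342}.
sign(π) = (−1)^{n − #cycles} = (−1)^{343−19} = (−1)^324 = +1.
Zolotarev: (183|343) = +1, matching the cycle-count sign.

+1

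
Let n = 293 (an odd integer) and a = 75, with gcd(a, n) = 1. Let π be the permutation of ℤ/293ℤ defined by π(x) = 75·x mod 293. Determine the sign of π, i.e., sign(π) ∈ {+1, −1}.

-1

Trace 248: π^k(248) = [248, 141, 27, 267, 101, 250, 291] for k=0..6.
Cycle lengths of π_75 on ℤ/293ℤ: [292, 1]; 2 cycles in total.
Σ(ℓ_i−1) = 293−2 = 291; sign = (−1)^291 = -1.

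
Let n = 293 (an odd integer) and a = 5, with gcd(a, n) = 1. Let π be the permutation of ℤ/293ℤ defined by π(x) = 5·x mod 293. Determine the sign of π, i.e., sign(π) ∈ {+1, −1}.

-1

Start at x=137: 137 → 99 → 202 → 131 → 69 → 52 → 260 → … (one orbit).
Cycle type of π: 292 + 1; total 2 cycles.
Σ(ℓ_i−1) = 293−2 = 291; sign = (−1)^291 = -1.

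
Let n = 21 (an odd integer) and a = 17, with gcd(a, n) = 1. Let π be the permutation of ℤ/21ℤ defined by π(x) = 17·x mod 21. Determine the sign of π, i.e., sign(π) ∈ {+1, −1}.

Start at x=20: 20 → 4 → 5 → 1 → 17 → 16 → 20 (one orbit).
Decompose π into cycles: lengths [6, 6, 6, 2, 1] (5 cycles, including the fixed point 0).
21 − 5 = 16 transpositions; sign(π) = (−1)^16 = +1.
Via Zolotarev, sign(π_{17}) = (17|21) = +1.

+1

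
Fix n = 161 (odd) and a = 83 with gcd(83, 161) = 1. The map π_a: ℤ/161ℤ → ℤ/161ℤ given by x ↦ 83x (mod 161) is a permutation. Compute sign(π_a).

+1

Start at x=50: 50 → 125 → 71 → 97 → 1 → 83 → 127 → … (one orbit).
Cycle lengths of π_83 on ℤ/161ℤ: [22, 22, 22, 22, 22, 22, 22, 2, 2, 2, 1]; 11 cycles in total.
With 11 cycles on 161 points, sign = (−1)^{161−11} = +1.
The Jacobi symbol (83|161) = +1 (Zolotarev) agrees.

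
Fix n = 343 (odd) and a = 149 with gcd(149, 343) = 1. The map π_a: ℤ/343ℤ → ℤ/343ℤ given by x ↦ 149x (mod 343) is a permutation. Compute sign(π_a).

Orbit of 263 under x↦149x: [263, 85, 317, 242, 43, 233, 74]… (length divides ord_343(149)).
Cycle lengths of π_149 on ℤ/343ℤ: [147, 147, 21, 21, 3, 3, 1]; 7 cycles in total.
Σ(ℓ_i−1) = 343−7 = 336; sign = (−1)^336 = +1.
The Jacobi symbol (149|343) = +1 (Zolotarev) agrees.

+1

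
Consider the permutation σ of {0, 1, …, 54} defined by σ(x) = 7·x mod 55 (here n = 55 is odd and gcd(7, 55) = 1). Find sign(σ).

Start at x=36: 36 → 32 → 4 → 28 → 31 → 52 → 34 → … (one orbit).
5 cycles of lengths [20, 20, 10, 4, 1].
n − c = 55 − 5 = 50; sign = (−1)^50 = +1.

+1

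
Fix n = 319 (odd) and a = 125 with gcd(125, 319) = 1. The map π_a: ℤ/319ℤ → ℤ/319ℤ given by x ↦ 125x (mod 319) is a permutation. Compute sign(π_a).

Orbit of 170 under x↦125x: [170, 196, 256, 100, 59, 38, 284]… (length divides ord_319(125)).
Decompose π into cycles: lengths [70, 70, 70, 70, 14, 14, 5, 5, 1] (9 cycles, including the fixed point 0).
n − c = 319 − 9 = 310; sign = (−1)^310 = +1.
The Jacobi symbol (125|319) = +1 (Zolotarev) agrees.

+1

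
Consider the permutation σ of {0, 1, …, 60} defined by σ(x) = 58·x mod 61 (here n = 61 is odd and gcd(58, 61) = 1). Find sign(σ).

Trace 1: π^k(1) = [1, 58, 9, 34, 20] for k=0..4.
π_58 has 13 disjoint cycles with lengths [5, 5, 5, 5, 5, 5, 5, 5, 5, 5, 5, 5, 1] on {0,…,60}.
n − c = 61 − 13 = 48; sign = (−1)^48 = +1.
The Jacobi symbol (58|61) = +1 (Zolotarev) agrees.

+1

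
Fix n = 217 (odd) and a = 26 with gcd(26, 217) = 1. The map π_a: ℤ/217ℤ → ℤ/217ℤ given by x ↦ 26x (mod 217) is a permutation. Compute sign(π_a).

Orbit of 25 under x↦26x: [25, 216, 191, 192, 1, 26]… (length divides ord_217(26)).
π_26 has 37 disjoint cycles with lengths [6, 6, 6, 6, 6, 6, 6, 6, 6, 6, 6, 6, 6, 6, 6, 6, 6, 6, 6, 6, 6, 6, 6, 6, 6, 6, 6, 6, 6, 6, 6, 6, 6, 6, 6, 6, 1] on {0,…,216}.
n − c = 217 − 37 = 180; sign = (−1)^180 = +1.
Via Zolotarev, sign(π_{26}) = (26|217) = +1.

+1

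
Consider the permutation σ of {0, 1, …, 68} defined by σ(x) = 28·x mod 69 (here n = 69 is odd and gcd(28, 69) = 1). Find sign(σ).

-1

Start at x=7: 7 → 58 → 37 → 1 → 28 → 25 → 10 → … (one orbit).
π_28 has 6 disjoint cycles with lengths [22, 22, 22, 1, 1, 1] on {0,…,68}.
sign(π) = (−1)^{n − #cycles} = (−1)^{69−6} = (−1)^63 = -1.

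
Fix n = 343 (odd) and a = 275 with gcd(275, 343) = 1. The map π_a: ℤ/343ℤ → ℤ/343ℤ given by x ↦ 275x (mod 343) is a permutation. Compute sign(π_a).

+1

Trace 116: π^k(116) = [116, 1, 275, 165, 99, 128, 214] for k=0..6.
π_275 has 31 disjoint cycles with lengths [21, 21, 21, 21, 21, 21, 21, 21, 21, 21, 21, 21, 21, 21, 3, 3, 3, 3, 3, 3, 3, 3, 3, 3, 3, 3, 3, 3, 3, 3, 1] on {0,…,342}.
Σ(ℓ_i−1) = 343−31 = 312; sign = (−1)^312 = +1.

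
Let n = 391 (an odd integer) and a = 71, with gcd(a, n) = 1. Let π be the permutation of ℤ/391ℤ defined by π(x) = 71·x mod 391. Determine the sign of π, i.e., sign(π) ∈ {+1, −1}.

-1

Start at x=144: 144 → 58 → 208 → 301 → 257 → 261 → 154 → … (one orbit).
Cycle lengths of π_71 on ℤ/391ℤ: [176, 176, 16, 11, 11, 1]; 6 cycles in total.
n − c = 391 − 6 = 385; sign = (−1)^385 = -1.
Via Zolotarev, sign(π_{71}) = (71|391) = -1.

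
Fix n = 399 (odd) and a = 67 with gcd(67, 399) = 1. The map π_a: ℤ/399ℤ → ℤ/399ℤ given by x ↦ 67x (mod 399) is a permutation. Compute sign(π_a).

-1

Trace 226: π^k(226) = [226, 379, 256, 394, 64, 298, 16] for k=0..6.
Cycle lengths of π_67 on ℤ/399ℤ: [18, 18, 18, 18, 18, 18, 18, 18, 18, 18, 18, 18, 18, 18, 18, 18, 18, 18, 18, 18, 18, 3, 3, 3, 3, 3, 3, 1, 1, 1]; 30 cycles in total.
Σ(ℓ_i−1) = 399−30 = 369; sign = (−1)^369 = -1.
The Jacobi symbol (67|399) = -1 (Zolotarev) agrees.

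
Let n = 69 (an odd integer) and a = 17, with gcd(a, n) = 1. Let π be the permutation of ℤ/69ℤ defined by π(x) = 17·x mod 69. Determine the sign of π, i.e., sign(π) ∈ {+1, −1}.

Start at x=64: 64 → 53 → 4 → 68 → 52 → 56 → 55 → … (one orbit).
Decompose π into cycles: lengths [22, 22, 22, 2, 1] (5 cycles, including the fixed point 0).
n − c = 69 − 5 = 64; sign = (−1)^64 = +1.
Check: (17/69) = +1 by Zolotarev.

+1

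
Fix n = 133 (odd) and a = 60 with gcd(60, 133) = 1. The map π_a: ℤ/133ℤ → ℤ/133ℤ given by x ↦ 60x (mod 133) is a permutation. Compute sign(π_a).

-1

Orbit of 1 under x↦60x: [1, 60, 9, 8, 81, 72, 64]… (length divides ord_133(60)).
π_60 has 10 disjoint cycles with lengths [18, 18, 18, 18, 18, 18, 18, 3, 3, 1] on {0,…,132}.
sign(π) = (−1)^{n − #cycles} = (−1)^{133−10} = (−1)^123 = -1.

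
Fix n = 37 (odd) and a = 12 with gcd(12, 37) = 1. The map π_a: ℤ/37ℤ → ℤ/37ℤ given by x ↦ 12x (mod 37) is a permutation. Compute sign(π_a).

+1

Trace 16: π^k(16) = [16, 7, 10, 9, 34, 1, 12] for k=0..6.
Decompose π into cycles: lengths [9, 9, 9, 9, 1] (5 cycles, including the fixed point 0).
37 − 5 = 32 transpositions; sign(π) = (−1)^32 = +1.
(12|37)_J = +1 (Zolotarev's lemma cross-check).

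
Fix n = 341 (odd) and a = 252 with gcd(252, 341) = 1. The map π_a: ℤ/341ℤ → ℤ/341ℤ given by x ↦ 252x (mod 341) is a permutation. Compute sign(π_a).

Orbit of 221 under x↦252x: [221, 109, 188, 318, 1, 252, 78]… (length divides ord_341(252)).
The orbit structure of x ↦ 252x mod 341: 42 orbits of sizes [10, 10, 10, 10, 10, 10, 10, 10, 10, 10, 10, 10, 10, 10, 10, 10, 10, 10, 10, 10, 10, 10, 10, 10, 10, 10, 10, 10, 10, 10, 5, 5, 5, 5, 5, 5, 2, 2, 2, 2, 2, 1].
With 42 cycles on 341 points, sign = (−1)^{341−42} = -1.

-1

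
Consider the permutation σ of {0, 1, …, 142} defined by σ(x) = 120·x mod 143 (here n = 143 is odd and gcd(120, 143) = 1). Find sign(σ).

-1

Start at x=131: 131 → 133 → 87 → 1 → 120 → 100 → 131 (one orbit).
The orbit structure of x ↦ 120x mod 143: 30 orbits of sizes [6, 6, 6, 6, 6, 6, 6, 6, 6, 6, 6, 6, 6, 6, 6, 6, 6, 6, 6, 6, 3, 3, 3, 3, 2, 2, 2, 2, 2, 1].
30 cycles on 143: each ℓ→(−1)^(ℓ−1), product (−1)^113 = -1.
The Jacobi symbol (120|143) = -1 (Zolotarev) agrees.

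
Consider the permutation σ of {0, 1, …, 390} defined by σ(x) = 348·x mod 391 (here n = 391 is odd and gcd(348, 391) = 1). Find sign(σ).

+1

Start at x=123: 123 → 185 → 256 → 331 → 234 → 104 → 220 → … (one orbit).
π_348 has 9 disjoint cycles with lengths [88, 88, 88, 88, 11, 11, 8, 8, 1] on {0,…,390}.
391 − 9 = 382 transpositions; sign(π) = (−1)^382 = +1.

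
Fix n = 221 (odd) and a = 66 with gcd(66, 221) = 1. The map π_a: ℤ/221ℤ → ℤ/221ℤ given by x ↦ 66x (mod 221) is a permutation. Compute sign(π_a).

Orbit of 118 under x↦66x: [118, 53, 183, 144, 1, 66, 157]… (length divides ord_221(66)).
Cycle type of π: 8×26 + 1×13; total 39 cycles.
Σ(ℓ_i−1) = 221−39 = 182; sign = (−1)^182 = +1.
Check: (66/221) = +1 by Zolotarev.

+1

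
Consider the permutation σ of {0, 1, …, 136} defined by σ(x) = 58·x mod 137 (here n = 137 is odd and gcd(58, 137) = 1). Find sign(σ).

Trace 113: π^k(113) = [113, 115, 94, 109, 20, 64, 13] for k=0..6.
π_58 has 2 disjoint cycles with lengths [136, 1] on {0,…,136}.
Σ(ℓ_i−1) = 137−2 = 135; sign = (−1)^135 = -1.
The Jacobi symbol (58|137) = -1 (Zolotarev) agrees.

-1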